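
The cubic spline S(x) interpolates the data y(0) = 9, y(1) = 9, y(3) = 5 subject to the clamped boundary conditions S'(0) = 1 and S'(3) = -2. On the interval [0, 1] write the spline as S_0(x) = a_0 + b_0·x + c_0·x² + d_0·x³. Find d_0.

With σ_i denoting the second derivative at x_i, h_i = 1, 2, and Δ_i = (y_(i+1) − y_i)/h_i = 0, -2:
  1·σ_0 + 6·σ_1 + 2·σ_2 = 6(Δ_1 - Δ_0) = -12
Clamped end conditions give two more equations: 2h_0·σ_0 + h_0·σ_1 = 6(Δ_0 - S'(0)) = -6 and h_1·σ_1 + 2h_1·σ_2 = 6(S'(3) - Δ_1) = 0.
Solving the tridiagonal system: σ_0 = -2, σ_1 = -2, σ_2 = 1.
On [0, 1], with S_0(x) = a_0 + b_0·x + c_0·x² + d_0·x³: c_0 = σ_0/2 = -1, d_0 = (σ_1 - σ_0)/(6h_0) = 0, b_0 = Δ_0 - h_0(2σ_0 + σ_1)/6 = 1.

0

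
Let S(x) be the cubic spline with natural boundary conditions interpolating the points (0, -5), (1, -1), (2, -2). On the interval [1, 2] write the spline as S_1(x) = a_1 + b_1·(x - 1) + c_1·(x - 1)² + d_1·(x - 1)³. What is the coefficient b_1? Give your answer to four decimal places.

1.5000

Write M_i for S''(x_i). With h_i = 1, 1 and divided differences Δ_i = 4, -1, the continuity of S' gives the tridiagonal system
  1·M_0 + 4·M_1 + 1·M_2 = 6(Δ_1 - Δ_0) = -30
Natural end conditions: M_0 = M_2 = 0.
Solving the tridiagonal system: M_0 = 0, M_1 = -15/2, M_2 = 0.
On [1, 2], with S_1(x) = a_1 + b_1·(x - 1) + c_1·(x - 1)² + d_1·(x - 1)³: c_1 = M_1/2 = -15/4, d_1 = (M_2 - M_1)/(6h_1) = 5/4, b_1 = Δ_1 - h_1(2M_1 + M_2)/6 = 3/2.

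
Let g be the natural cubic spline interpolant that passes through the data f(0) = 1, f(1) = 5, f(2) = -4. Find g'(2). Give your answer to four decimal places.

Write σ_i for g''(x_i). With h_i = 1, 1 and divided differences Δ_i = 4, -9, the continuity of g' gives the tridiagonal system
  1·σ_0 + 4·σ_1 + 1·σ_2 = 6(Δ_1 - Δ_0) = -78
Natural end conditions: σ_0 = σ_2 = 0.
Forward elimination and back-substitution give σ_0 = 0, σ_1 = -39/2, σ_2 = 0.
On [1, 2], g'(x) = b_1 + 2c_1·(x - 1) + 3d_1·(x - 1)² with b_1 = Δ_1 - h_1(2σ_1 + σ_2)/6 = -5/2, c_1 = σ_1/2 = -39/4, d_1 = (σ_2 - σ_1)/(6h_1) = 13/4. So g'(2) = -49/4.

-12.2500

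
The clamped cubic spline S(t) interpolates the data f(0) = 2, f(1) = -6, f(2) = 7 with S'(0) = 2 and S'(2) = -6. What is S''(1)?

Let σ_i = S''(x_i). Step sizes h_i = 1, 1; slopes of the chords Δ_i = (y_(i+1) - y_i)/h_i = -8, 13.
  1·σ_0 + 4·σ_1 + 1·σ_2 = 6(Δ_1 - Δ_0) = 126
Clamped end conditions give two more equations: 2h_0·σ_0 + h_0·σ_1 = 6(Δ_0 - S'(0)) = -60 and h_1·σ_1 + 2h_1·σ_2 = 6(S'(2) - Δ_1) = -114.
Solving the tridiagonal system: σ_0 = -131/2, σ_1 = 71, σ_2 = -185/2.

71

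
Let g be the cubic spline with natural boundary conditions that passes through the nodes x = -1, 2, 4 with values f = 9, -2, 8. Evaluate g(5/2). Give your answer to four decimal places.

Put σ_i = g'' at the i-th knot. Here h = (3, 2) and Δ = (-11/3, 5), so the interior equations h_(i-1)·σ_(i-1) + 2(h_(i-1)+h_i)·σ_i + h_i·σ_(i+1) = 6(Δ_i − Δ_(i-1)) read
  3·σ_0 + 10·σ_1 + 2·σ_2 = 6(Δ_1 - Δ_0) = 52
Natural end conditions: σ_0 = σ_2 = 0.
Forward elimination and back-substitution give σ_0 = 0, σ_1 = 26/5, σ_2 = 0.
On [2, 4], g(x) = -2 + 23/15·(x - 2) + 13/5·(x - 2)² - 13/30·(x - 2)³.
With (x - 2) = 1/2: g(5/2) = -51/80.

-0.6375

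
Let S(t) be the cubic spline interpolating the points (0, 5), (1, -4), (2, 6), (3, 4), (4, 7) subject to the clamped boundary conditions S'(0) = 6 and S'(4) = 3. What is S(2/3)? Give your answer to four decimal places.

Put m_i = S'' at the i-th knot. Here h = (1, 1, 1, 1) and Δ = (-9, 10, -2, 3), so the interior equations h_(i-1)·m_(i-1) + 2(h_(i-1)+h_i)·m_i + h_i·m_(i+1) = 6(Δ_i − Δ_(i-1)) read
  1·m_0 + 4·m_1 + 1·m_2 = 6(Δ_1 - Δ_0) = 114
  1·m_1 + 4·m_2 + 1·m_3 = 6(Δ_2 - Δ_1) = -72
  1·m_2 + 4·m_3 + 1·m_4 = 6(Δ_3 - Δ_2) = 30
Clamped end conditions give two more equations: 2h_0·m_0 + h_0·m_1 = 6(Δ_0 - S'(0)) = -90 and h_3·m_3 + 2h_3·m_4 = 6(S'(4) - Δ_3) = 0.
Solving: m_0 = -2043/28, m_1 = 783/14, m_2 = -147/4, m_3 = 267/14, m_4 = -267/28.
On [0, 1], S(t) = 5 + 6·t - 2043/56·t² + 1203/56·t³.
With t = 2/3: S(2/3) = -107/126.

-0.8492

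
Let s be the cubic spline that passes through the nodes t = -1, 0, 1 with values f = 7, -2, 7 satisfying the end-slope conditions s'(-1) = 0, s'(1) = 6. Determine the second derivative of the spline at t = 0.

With m_i denoting the second derivative at x_i, h_i = 1, 1, and Δ_i = (y_(i+1) − y_i)/h_i = -9, 9:
  1·m_0 + 4·m_1 + 1·m_2 = 6(Δ_1 - Δ_0) = 108
Clamped end conditions give two more equations: 2h_0·m_0 + h_0·m_1 = 6(Δ_0 - s'(-1)) = -54 and h_1·m_1 + 2h_1·m_2 = 6(s'(1) - Δ_1) = -18.
Solving: m_0 = -51, m_1 = 48, m_2 = -33.

48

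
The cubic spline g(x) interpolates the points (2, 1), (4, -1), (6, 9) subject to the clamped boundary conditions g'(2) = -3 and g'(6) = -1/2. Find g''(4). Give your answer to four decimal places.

7.7500

With M_i denoting the second derivative at x_i, h_i = 2, 2, and Δ_i = (y_(i+1) − y_i)/h_i = -1, 5:
  2·M_0 + 8·M_1 + 2·M_2 = 6(Δ_1 - Δ_0) = 36
Clamped end conditions give two more equations: 2h_0·M_0 + h_0·M_1 = 6(Δ_0 - g'(2)) = 12 and h_1·M_1 + 2h_1·M_2 = 6(g'(6) - Δ_1) = -33.
Solving: M_0 = -7/8, M_1 = 31/4, M_2 = -97/8.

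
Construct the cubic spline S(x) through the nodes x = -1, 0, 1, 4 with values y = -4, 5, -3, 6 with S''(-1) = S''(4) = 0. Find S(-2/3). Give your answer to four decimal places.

0.4050

Put m_i = S'' at the i-th knot. Here h = (1, 1, 3) and Δ = (9, -8, 3), so the interior equations h_(i-1)·m_(i-1) + 2(h_(i-1)+h_i)·m_i + h_i·m_(i+1) = 6(Δ_i − Δ_(i-1)) read
  1·m_0 + 4·m_1 + 1·m_2 = 6(Δ_1 - Δ_0) = -102
  1·m_1 + 8·m_2 + 3·m_3 = 6(Δ_2 - Δ_1) = 66
Natural end conditions: m_0 = m_3 = 0.
Solving: m_0 = 0, m_1 = -882/31, m_2 = 366/31, m_3 = 0.
On [-1, 0], S(x) = -4 + 426/31·(x + 1) + 0·(x + 1)² - 147/31·(x + 1)³.
With (x + 1) = 1/3: S(-2/3) = 113/279.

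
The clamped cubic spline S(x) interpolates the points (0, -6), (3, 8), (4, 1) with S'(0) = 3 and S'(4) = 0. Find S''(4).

Let M_i = S''(x_i). Step sizes h_i = 3, 1; slopes of the chords Δ_i = (y_(i+1) - y_i)/h_i = 14/3, -7.
  3·M_0 + 8·M_1 + 1·M_2 = 6(Δ_1 - Δ_0) = -70
Clamped end conditions give two more equations: 2h_0·M_0 + h_0·M_1 = 6(Δ_0 - S'(0)) = 10 and h_1·M_1 + 2h_1·M_2 = 6(S'(4) - Δ_1) = 42.
Solving the tridiagonal system: M_0 = 29/3, M_1 = -16, M_2 = 29.

29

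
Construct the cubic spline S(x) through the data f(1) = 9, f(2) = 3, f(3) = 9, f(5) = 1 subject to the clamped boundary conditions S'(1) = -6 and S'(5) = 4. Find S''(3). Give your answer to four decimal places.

-22.1818

Put σ_i = S'' at the i-th knot. Here h = (1, 1, 2) and Δ = (-6, 6, -4), so the interior equations h_(i-1)·σ_(i-1) + 2(h_(i-1)+h_i)·σ_i + h_i·σ_(i+1) = 6(Δ_i − Δ_(i-1)) read
  1·σ_0 + 4·σ_1 + 1·σ_2 = 6(Δ_1 - Δ_0) = 72
  1·σ_1 + 6·σ_2 + 2·σ_3 = 6(Δ_2 - Δ_1) = -60
Clamped end conditions give two more equations: 2h_0·σ_0 + h_0·σ_1 = 6(Δ_0 - S'(1)) = 0 and h_2·σ_2 + 2h_2·σ_3 = 6(S'(5) - Δ_2) = 48.
Forward elimination and back-substitution give σ_0 = -148/11, σ_1 = 296/11, σ_2 = -244/11, σ_3 = 254/11.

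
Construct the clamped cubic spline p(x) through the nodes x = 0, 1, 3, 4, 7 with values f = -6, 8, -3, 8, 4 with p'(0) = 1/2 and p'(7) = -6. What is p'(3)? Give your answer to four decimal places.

With M_i denoting the second derivative at x_i, h_i = 1, 2, 1, 3, and Δ_i = (y_(i+1) − y_i)/h_i = 14, -11/2, 11, -4/3:
  1·M_0 + 6·M_1 + 2·M_2 = 6(Δ_1 - Δ_0) = -117
  2·M_1 + 6·M_2 + 1·M_3 = 6(Δ_2 - Δ_1) = 99
  1·M_2 + 8·M_3 + 3·M_4 = 6(Δ_3 - Δ_2) = -74
Clamped end conditions give two more equations: 2h_0·M_0 + h_0·M_1 = 6(Δ_0 - p'(0)) = 81 and h_3·M_3 + 2h_3·M_4 = 6(p'(7) - Δ_3) = -28.
Hence M_0 = 7405/122, M_1 = -2464/61, M_2 = 7889/244, M_3 = -1733/122, M_4 = 1783/732.
On [3, 4], p'(x) = b_2 + 2c_2·(x - 3) + 3d_2·(x - 3)² with b_2 = Δ_2 - h_2(2M_2 + M_3)/6 = 158/61, c_2 = M_2/2 = 7889/488, d_2 = (M_3 - M_2)/(6h_2) = -3785/488. So p'(3) = 158/61.

2.5902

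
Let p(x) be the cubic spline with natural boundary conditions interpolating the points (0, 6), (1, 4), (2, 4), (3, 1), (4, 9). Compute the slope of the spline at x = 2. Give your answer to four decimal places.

With σ_i denoting the second derivative at x_i, h_i = 1, 1, 1, 1, and Δ_i = (y_(i+1) − y_i)/h_i = -2, 0, -3, 8:
  1·σ_0 + 4·σ_1 + 1·σ_2 = 6(Δ_1 - Δ_0) = 12
  1·σ_1 + 4·σ_2 + 1·σ_3 = 6(Δ_2 - Δ_1) = -18
  1·σ_2 + 4·σ_3 + 1·σ_4 = 6(Δ_3 - Δ_2) = 66
Natural end conditions: σ_0 = σ_4 = 0.
Hence σ_0 = 0, σ_1 = 159/28, σ_2 = -75/7, σ_3 = 537/28, σ_4 = 0.
On [2, 3], p'(x) = b_2 + 2c_2·(x - 2) + 3d_2·(x - 2)² with b_2 = Δ_2 - h_2(2σ_2 + σ_3)/6 = -21/8, c_2 = σ_2/2 = -75/14, d_2 = (σ_3 - σ_2)/(6h_2) = 279/56. So p'(2) = -21/8.

-2.6250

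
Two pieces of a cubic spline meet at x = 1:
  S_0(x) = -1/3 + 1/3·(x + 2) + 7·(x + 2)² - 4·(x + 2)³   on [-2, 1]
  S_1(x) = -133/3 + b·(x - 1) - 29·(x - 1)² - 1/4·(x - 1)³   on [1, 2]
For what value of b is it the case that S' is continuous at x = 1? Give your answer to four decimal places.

S_0'(x) = 1/3 + 14·(x + 2) - 12·(x + 2)², so S_0'(1) = -197/3. On the right, S_1'(1) = b, so b = -197/3.

-65.6667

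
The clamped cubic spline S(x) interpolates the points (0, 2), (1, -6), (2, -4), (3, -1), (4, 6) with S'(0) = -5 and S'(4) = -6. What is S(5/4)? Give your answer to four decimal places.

-6.3613

Let m_i = S''(x_i). Step sizes h_i = 1, 1, 1, 1; slopes of the chords Δ_i = (y_(i+1) - y_i)/h_i = -8, 2, 3, 7.
  1·m_0 + 4·m_1 + 1·m_2 = 6(Δ_1 - Δ_0) = 60
  1·m_1 + 4·m_2 + 1·m_3 = 6(Δ_2 - Δ_1) = 6
  1·m_2 + 4·m_3 + 1·m_4 = 6(Δ_3 - Δ_2) = 24
Clamped end conditions give two more equations: 2h_0·m_0 + h_0·m_1 = 6(Δ_0 - S'(0)) = -18 and h_3·m_3 + 2h_3·m_4 = 6(S'(4) - Δ_3) = -78.
Solving the tridiagonal system: m_0 = -565/28, m_1 = 313/14, m_2 = -37/4, m_3 = 289/14, m_4 = -1381/28.
On [1, 2], S(x) = -6 - 219/56·(x - 1) + 313/28·(x - 1)² - 295/56·(x - 1)³.
With (x - 1) = 1/4: S(5/4) = -3257/512.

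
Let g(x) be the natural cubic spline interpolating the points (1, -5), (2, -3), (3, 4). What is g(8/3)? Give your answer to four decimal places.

1.2963

With m_i denoting the second derivative at x_i, h_i = 1, 1, and Δ_i = (y_(i+1) − y_i)/h_i = 2, 7:
  1·m_0 + 4·m_1 + 1·m_2 = 6(Δ_1 - Δ_0) = 30
Natural end conditions: m_0 = m_2 = 0.
Solving the tridiagonal system: m_0 = 0, m_1 = 15/2, m_2 = 0.
On [2, 3], g(x) = -3 + 9/2·(x - 2) + 15/4·(x - 2)² - 5/4·(x - 2)³.
With (x - 2) = 2/3: g(8/3) = 35/27.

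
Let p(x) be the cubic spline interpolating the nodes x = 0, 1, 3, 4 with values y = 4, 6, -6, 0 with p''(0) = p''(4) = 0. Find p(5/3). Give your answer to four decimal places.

2.0741

Let M_i = p''(x_i). Step sizes h_i = 1, 2, 1; slopes of the chords Δ_i = (y_(i+1) - y_i)/h_i = 2, -6, 6.
  1·M_0 + 6·M_1 + 2·M_2 = 6(Δ_1 - Δ_0) = -48
  2·M_1 + 6·M_2 + 1·M_3 = 6(Δ_2 - Δ_1) = 72
Natural end conditions: M_0 = M_3 = 0.
Hence M_0 = 0, M_1 = -27/2, M_2 = 33/2, M_3 = 0.
On [1, 3], p(x) = 6 - 5/2·(x - 1) - 27/4·(x - 1)² + 5/2·(x - 1)³.
With (x - 1) = 2/3: p(5/3) = 56/27.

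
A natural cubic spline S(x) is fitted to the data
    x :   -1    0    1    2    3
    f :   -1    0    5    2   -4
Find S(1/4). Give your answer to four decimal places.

With m_i denoting the second derivative at x_i, h_i = 1, 1, 1, 1, and Δ_i = (y_(i+1) − y_i)/h_i = 1, 5, -3, -6:
  1·m_0 + 4·m_1 + 1·m_2 = 6(Δ_1 - Δ_0) = 24
  1·m_1 + 4·m_2 + 1·m_3 = 6(Δ_2 - Δ_1) = -48
  1·m_2 + 4·m_3 + 1·m_4 = 6(Δ_3 - Δ_2) = -18
Natural end conditions: m_0 = m_4 = 0.
Solving the tridiagonal system: m_0 = 0, m_1 = 267/28, m_2 = -99/7, m_3 = -27/28, m_4 = 0.
On [0, 1], S(x) = 0 + 117/28·x + 267/56·x² - 221/56·x³.
With x = 1/4: S(1/4) = 4591/3584.

1.2810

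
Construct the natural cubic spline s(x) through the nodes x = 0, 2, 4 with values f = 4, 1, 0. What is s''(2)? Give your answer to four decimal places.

Put m_i = s'' at the i-th knot. Here h = (2, 2) and Δ = (-3/2, -1/2), so the interior equations h_(i-1)·m_(i-1) + 2(h_(i-1)+h_i)·m_i + h_i·m_(i+1) = 6(Δ_i − Δ_(i-1)) read
  2·m_0 + 8·m_1 + 2·m_2 = 6(Δ_1 - Δ_0) = 6
Natural end conditions: m_0 = m_2 = 0.
Forward elimination and back-substitution give m_0 = 0, m_1 = 3/4, m_2 = 0.

0.7500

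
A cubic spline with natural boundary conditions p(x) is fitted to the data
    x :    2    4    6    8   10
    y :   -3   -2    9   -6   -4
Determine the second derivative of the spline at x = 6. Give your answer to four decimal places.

-14.0357

Let M_i = p''(x_i). Step sizes h_i = 2, 2, 2, 2; slopes of the chords Δ_i = (y_(i+1) - y_i)/h_i = 1/2, 11/2, -15/2, 1.
  2·M_0 + 8·M_1 + 2·M_2 = 6(Δ_1 - Δ_0) = 30
  2·M_1 + 8·M_2 + 2·M_3 = 6(Δ_2 - Δ_1) = -78
  2·M_2 + 8·M_3 + 2·M_4 = 6(Δ_3 - Δ_2) = 51
Natural end conditions: M_0 = M_4 = 0.
Solving: M_0 = 0, M_1 = 813/112, M_2 = -393/28, M_3 = 1107/112, M_4 = 0.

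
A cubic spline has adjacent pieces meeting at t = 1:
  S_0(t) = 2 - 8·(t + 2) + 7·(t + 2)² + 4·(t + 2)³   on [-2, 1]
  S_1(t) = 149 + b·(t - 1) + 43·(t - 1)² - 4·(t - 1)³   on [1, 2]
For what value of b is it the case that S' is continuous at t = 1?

142

S_0'(t) = -8 + 14·(t + 2) + 12·(t + 2)², so S_0'(1) = 142. On the right, S_1'(1) = b, so b = 142.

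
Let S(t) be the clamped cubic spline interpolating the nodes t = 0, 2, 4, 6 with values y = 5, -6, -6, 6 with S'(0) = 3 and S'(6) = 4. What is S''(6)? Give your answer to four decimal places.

-4.9667

Let M_i = S''(x_i). Step sizes h_i = 2, 2, 2; slopes of the chords Δ_i = (y_(i+1) - y_i)/h_i = -11/2, 0, 6.
  2·M_0 + 8·M_1 + 2·M_2 = 6(Δ_1 - Δ_0) = 33
  2·M_1 + 8·M_2 + 2·M_3 = 6(Δ_2 - Δ_1) = 36
Clamped end conditions give two more equations: 2h_0·M_0 + h_0·M_1 = 6(Δ_0 - S'(0)) = -51 and h_2·M_2 + 2h_2·M_3 = 6(S'(6) - Δ_2) = -12.
Solving: M_0 = -491/30, M_1 = 217/30, M_2 = 59/15, M_3 = -149/30.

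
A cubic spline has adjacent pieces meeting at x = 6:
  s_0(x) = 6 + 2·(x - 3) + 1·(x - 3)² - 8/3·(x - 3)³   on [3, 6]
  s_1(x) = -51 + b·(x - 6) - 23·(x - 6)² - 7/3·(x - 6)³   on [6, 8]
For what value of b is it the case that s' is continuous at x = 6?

-64

s_0'(x) = 2 + 2·(x - 3) - 8·(x - 3)², so s_0'(6) = -64. On the right, s_1'(6) = b, so b = -64.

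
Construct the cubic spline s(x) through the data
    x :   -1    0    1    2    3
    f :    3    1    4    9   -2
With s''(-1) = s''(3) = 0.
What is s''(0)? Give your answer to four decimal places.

With M_i denoting the second derivative at x_i, h_i = 1, 1, 1, 1, and Δ_i = (y_(i+1) − y_i)/h_i = -2, 3, 5, -11:
  1·M_0 + 4·M_1 + 1·M_2 = 6(Δ_1 - Δ_0) = 30
  1·M_1 + 4·M_2 + 1·M_3 = 6(Δ_2 - Δ_1) = 12
  1·M_2 + 4·M_3 + 1·M_4 = 6(Δ_3 - Δ_2) = -96
Natural end conditions: M_0 = M_4 = 0.
Hence M_0 = 0, M_1 = 153/28, M_2 = 57/7, M_3 = -729/28, M_4 = 0.

5.4643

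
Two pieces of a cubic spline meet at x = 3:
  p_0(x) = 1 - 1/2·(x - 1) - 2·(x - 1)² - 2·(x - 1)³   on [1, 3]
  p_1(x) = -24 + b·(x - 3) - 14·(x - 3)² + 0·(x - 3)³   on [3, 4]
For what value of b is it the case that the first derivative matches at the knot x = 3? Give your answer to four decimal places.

-32.5000

p_0'(x) = -1/2 - 4·(x - 1) - 6·(x - 1)², so p_0'(3) = -65/2. On the right, p_1'(3) = b, so b = -65/2.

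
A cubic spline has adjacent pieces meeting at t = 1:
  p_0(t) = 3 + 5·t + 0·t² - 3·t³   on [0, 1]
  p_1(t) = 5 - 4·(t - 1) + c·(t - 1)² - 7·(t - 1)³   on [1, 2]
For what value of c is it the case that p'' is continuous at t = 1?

-9

p_0''(t) = 0 - 18·t, so p_0''(1) = -18. On the right, p_1''(1) = 2c, so c = -9.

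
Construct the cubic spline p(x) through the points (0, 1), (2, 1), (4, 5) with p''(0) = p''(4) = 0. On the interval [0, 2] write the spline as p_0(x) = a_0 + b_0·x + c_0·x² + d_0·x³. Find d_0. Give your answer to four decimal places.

Write M_i for p''(x_i). With h_i = 2, 2 and divided differences Δ_i = 0, 2, the continuity of p' gives the tridiagonal system
  2·M_0 + 8·M_1 + 2·M_2 = 6(Δ_1 - Δ_0) = 12
Natural end conditions: M_0 = M_2 = 0.
Solving the tridiagonal system: M_0 = 0, M_1 = 3/2, M_2 = 0.
On [0, 2], with p_0(x) = a_0 + b_0·x + c_0·x² + d_0·x³: c_0 = M_0/2 = 0, d_0 = (M_1 - M_0)/(6h_0) = 1/8, b_0 = Δ_0 - h_0(2M_0 + M_1)/6 = -1/2.

0.1250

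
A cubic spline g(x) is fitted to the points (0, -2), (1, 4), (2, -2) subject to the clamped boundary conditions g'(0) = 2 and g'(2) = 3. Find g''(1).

-37

With M_i denoting the second derivative at x_i, h_i = 1, 1, and Δ_i = (y_(i+1) − y_i)/h_i = 6, -6:
  1·M_0 + 4·M_1 + 1·M_2 = 6(Δ_1 - Δ_0) = -72
Clamped end conditions give two more equations: 2h_0·M_0 + h_0·M_1 = 6(Δ_0 - g'(0)) = 24 and h_1·M_1 + 2h_1·M_2 = 6(g'(2) - Δ_1) = 54.
Hence M_0 = 61/2, M_1 = -37, M_2 = 91/2.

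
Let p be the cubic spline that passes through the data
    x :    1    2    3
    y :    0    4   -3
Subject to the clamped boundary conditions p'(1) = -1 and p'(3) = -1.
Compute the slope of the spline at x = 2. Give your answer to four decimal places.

Write M_i for p''(x_i). With h_i = 1, 1 and divided differences Δ_i = 4, -7, the continuity of p' gives the tridiagonal system
  1·M_0 + 4·M_1 + 1·M_2 = 6(Δ_1 - Δ_0) = -66
Clamped end conditions give two more equations: 2h_0·M_0 + h_0·M_1 = 6(Δ_0 - p'(1)) = 30 and h_1·M_1 + 2h_1·M_2 = 6(p'(3) - Δ_1) = 36.
Solving: M_0 = 63/2, M_1 = -33, M_2 = 69/2.
On [2, 3], p'(x) = b_1 + 2c_1·(x - 2) + 3d_1·(x - 2)² with b_1 = Δ_1 - h_1(2M_1 + M_2)/6 = -7/4, c_1 = M_1/2 = -33/2, d_1 = (M_2 - M_1)/(6h_1) = 45/4. So p'(2) = -7/4.

-1.7500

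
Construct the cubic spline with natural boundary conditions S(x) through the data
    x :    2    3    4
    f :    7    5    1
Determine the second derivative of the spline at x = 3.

-3

Let M_i = S''(x_i). Step sizes h_i = 1, 1; slopes of the chords Δ_i = (y_(i+1) - y_i)/h_i = -2, -4.
  1·M_0 + 4·M_1 + 1·M_2 = 6(Δ_1 - Δ_0) = -12
Natural end conditions: M_0 = M_2 = 0.
Solving the tridiagonal system: M_0 = 0, M_1 = -3, M_2 = 0.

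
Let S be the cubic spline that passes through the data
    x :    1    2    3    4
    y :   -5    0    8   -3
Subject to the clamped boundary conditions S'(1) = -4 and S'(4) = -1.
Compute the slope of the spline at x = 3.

Put m_i = S'' at the i-th knot. Here h = (1, 1, 1) and Δ = (5, 8, -11), so the interior equations h_(i-1)·m_(i-1) + 2(h_(i-1)+h_i)·m_i + h_i·m_(i+1) = 6(Δ_i − Δ_(i-1)) read
  1·m_0 + 4·m_1 + 1·m_2 = 6(Δ_1 - Δ_0) = 18
  1·m_1 + 4·m_2 + 1·m_3 = 6(Δ_2 - Δ_1) = -114
Clamped end conditions give two more equations: 2h_0·m_0 + h_0·m_1 = 6(Δ_0 - S'(1)) = 54 and h_2·m_2 + 2h_2·m_3 = 6(S'(4) - Δ_2) = 60.
Solving: m_0 = 22, m_1 = 10, m_2 = -44, m_3 = 52.
On [3, 4], S'(x) = b_2 + 2c_2·(x - 3) + 3d_2·(x - 3)² with b_2 = Δ_2 - h_2(2m_2 + m_3)/6 = -5, c_2 = m_2/2 = -22, d_2 = (m_3 - m_2)/(6h_2) = 16. So S'(3) = -5.

-5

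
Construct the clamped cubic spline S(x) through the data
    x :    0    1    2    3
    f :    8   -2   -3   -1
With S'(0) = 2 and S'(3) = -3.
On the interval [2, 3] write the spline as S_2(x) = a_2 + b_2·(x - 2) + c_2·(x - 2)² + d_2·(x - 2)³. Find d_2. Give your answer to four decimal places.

-3.0667

Let m_i = S''(x_i). Step sizes h_i = 1, 1, 1; slopes of the chords Δ_i = (y_(i+1) - y_i)/h_i = -10, -1, 2.
  1·m_0 + 4·m_1 + 1·m_2 = 6(Δ_1 - Δ_0) = 54
  1·m_1 + 4·m_2 + 1·m_3 = 6(Δ_2 - Δ_1) = 18
Clamped end conditions give two more equations: 2h_0·m_0 + h_0·m_1 = 6(Δ_0 - S'(0)) = -72 and h_2·m_2 + 2h_2·m_3 = 6(S'(3) - Δ_2) = -30.
Solving: m_0 = -728/15, m_1 = 376/15, m_2 = 34/15, m_3 = -242/15.
On [2, 3], with S_2(x) = a_2 + b_2·(x - 2) + c_2·(x - 2)² + d_2·(x - 2)³: c_2 = m_2/2 = 17/15, d_2 = (m_3 - m_2)/(6h_2) = -46/15, b_2 = Δ_2 - h_2(2m_2 + m_3)/6 = 59/15.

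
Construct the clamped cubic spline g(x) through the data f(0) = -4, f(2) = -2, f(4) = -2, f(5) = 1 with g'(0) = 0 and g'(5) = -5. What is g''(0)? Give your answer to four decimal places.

With σ_i denoting the second derivative at x_i, h_i = 2, 2, 1, and Δ_i = (y_(i+1) − y_i)/h_i = 1, 0, 3:
  2·σ_0 + 8·σ_1 + 2·σ_2 = 6(Δ_1 - Δ_0) = -6
  2·σ_1 + 6·σ_2 + 1·σ_3 = 6(Δ_2 - Δ_1) = 18
Clamped end conditions give two more equations: 2h_0·σ_0 + h_0·σ_1 = 6(Δ_0 - g'(0)) = 6 and h_2·σ_2 + 2h_2·σ_3 = 6(g'(5) - Δ_2) = -48.
Solving the tridiagonal system: σ_0 = 79/23, σ_1 = -89/23, σ_2 = 208/23, σ_3 = -656/23.

3.4348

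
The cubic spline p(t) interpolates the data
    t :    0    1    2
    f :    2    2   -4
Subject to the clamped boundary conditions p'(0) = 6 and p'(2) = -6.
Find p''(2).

With M_i denoting the second derivative at x_i, h_i = 1, 1, and Δ_i = (y_(i+1) − y_i)/h_i = 0, -6:
  1·M_0 + 4·M_1 + 1·M_2 = 6(Δ_1 - Δ_0) = -36
Clamped end conditions give two more equations: 2h_0·M_0 + h_0·M_1 = 6(Δ_0 - p'(0)) = -36 and h_1·M_1 + 2h_1·M_2 = 6(p'(2) - Δ_1) = 0.
Hence M_0 = -15, M_1 = -6, M_2 = 3.

3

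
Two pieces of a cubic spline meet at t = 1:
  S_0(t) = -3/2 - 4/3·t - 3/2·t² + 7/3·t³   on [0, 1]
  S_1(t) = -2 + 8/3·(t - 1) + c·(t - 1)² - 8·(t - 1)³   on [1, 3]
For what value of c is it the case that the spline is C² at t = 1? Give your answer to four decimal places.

5.5000

S_0''(t) = -3 + 14·t, so S_0''(1) = 11. On the right, S_1''(1) = 2c, so c = 11/2.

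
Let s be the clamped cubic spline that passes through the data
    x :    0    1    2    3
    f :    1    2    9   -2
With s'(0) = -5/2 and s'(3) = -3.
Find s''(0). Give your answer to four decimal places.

Let σ_i = s''(x_i). Step sizes h_i = 1, 1, 1; slopes of the chords Δ_i = (y_(i+1) - y_i)/h_i = 1, 7, -11.
  1·σ_0 + 4·σ_1 + 1·σ_2 = 6(Δ_1 - Δ_0) = 36
  1·σ_1 + 4·σ_2 + 1·σ_3 = 6(Δ_2 - Δ_1) = -108
Clamped end conditions give two more equations: 2h_0·σ_0 + h_0·σ_1 = 6(Δ_0 - s'(0)) = 21 and h_2·σ_2 + 2h_2·σ_3 = 6(s'(3) - Δ_2) = 48.
Forward elimination and back-substitution give σ_0 = 2/3, σ_1 = 59/3, σ_2 = -130/3, σ_3 = 137/3.

0.6667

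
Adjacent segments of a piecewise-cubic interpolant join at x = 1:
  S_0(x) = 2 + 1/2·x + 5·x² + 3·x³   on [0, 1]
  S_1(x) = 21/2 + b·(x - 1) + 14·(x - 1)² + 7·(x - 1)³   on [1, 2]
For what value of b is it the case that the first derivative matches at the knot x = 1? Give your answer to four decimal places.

19.5000

S_0'(x) = 1/2 + 10·x + 9·x², so S_0'(1) = 39/2. On the right, S_1'(1) = b, so b = 39/2.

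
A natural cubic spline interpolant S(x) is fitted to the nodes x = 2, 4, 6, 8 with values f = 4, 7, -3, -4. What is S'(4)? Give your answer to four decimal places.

Write M_i for S''(x_i). With h_i = 2, 2, 2 and divided differences Δ_i = 3/2, -5, -1/2, the continuity of S' gives the tridiagonal system
  2·M_0 + 8·M_1 + 2·M_2 = 6(Δ_1 - Δ_0) = -39
  2·M_1 + 8·M_2 + 2·M_3 = 6(Δ_2 - Δ_1) = 27
Natural end conditions: M_0 = M_3 = 0.
Solving the tridiagonal system: M_0 = 0, M_1 = -61/10, M_2 = 49/10, M_3 = 0.
On [4, 6], S'(x) = b_1 + 2c_1·(x - 4) + 3d_1·(x - 4)² with b_1 = Δ_1 - h_1(2M_1 + M_2)/6 = -77/30, c_1 = M_1/2 = -61/20, d_1 = (M_2 - M_1)/(6h_1) = 11/12. So S'(4) = -77/30.

-2.5667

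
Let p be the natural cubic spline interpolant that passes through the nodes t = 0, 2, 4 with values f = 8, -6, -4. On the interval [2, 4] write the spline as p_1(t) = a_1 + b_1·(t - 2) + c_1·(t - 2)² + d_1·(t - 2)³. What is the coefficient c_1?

With σ_i denoting the second derivative at x_i, h_i = 2, 2, and Δ_i = (y_(i+1) − y_i)/h_i = -7, 1:
  2·σ_0 + 8·σ_1 + 2·σ_2 = 6(Δ_1 - Δ_0) = 48
Natural end conditions: σ_0 = σ_2 = 0.
Hence σ_0 = 0, σ_1 = 6, σ_2 = 0.
On [2, 4], with p_1(t) = a_1 + b_1·(t - 2) + c_1·(t - 2)² + d_1·(t - 2)³: c_1 = σ_1/2 = 3, d_1 = (σ_2 - σ_1)/(6h_1) = -1/2, b_1 = Δ_1 - h_1(2σ_1 + σ_2)/6 = -3.

3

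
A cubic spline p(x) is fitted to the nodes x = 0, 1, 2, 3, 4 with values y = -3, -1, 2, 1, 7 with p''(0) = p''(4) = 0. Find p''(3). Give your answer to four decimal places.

Put M_i = p'' at the i-th knot. Here h = (1, 1, 1, 1) and Δ = (2, 3, -1, 6), so the interior equations h_(i-1)·M_(i-1) + 2(h_(i-1)+h_i)·M_i + h_i·M_(i+1) = 6(Δ_i − Δ_(i-1)) read
  1·M_0 + 4·M_1 + 1·M_2 = 6(Δ_1 - Δ_0) = 6
  1·M_1 + 4·M_2 + 1·M_3 = 6(Δ_2 - Δ_1) = -24
  1·M_2 + 4·M_3 + 1·M_4 = 6(Δ_3 - Δ_2) = 42
Natural end conditions: M_0 = M_4 = 0.
Solving: M_0 = 0, M_1 = 57/14, M_2 = -72/7, M_3 = 183/14, M_4 = 0.

13.0714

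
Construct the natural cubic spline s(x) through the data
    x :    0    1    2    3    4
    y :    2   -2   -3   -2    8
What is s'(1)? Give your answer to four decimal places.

Write m_i for s''(x_i). With h_i = 1, 1, 1, 1 and divided differences Δ_i = -4, -1, 1, 10, the continuity of s' gives the tridiagonal system
  1·m_0 + 4·m_1 + 1·m_2 = 6(Δ_1 - Δ_0) = 18
  1·m_1 + 4·m_2 + 1·m_3 = 6(Δ_2 - Δ_1) = 12
  1·m_2 + 4·m_3 + 1·m_4 = 6(Δ_3 - Δ_2) = 54
Natural end conditions: m_0 = m_4 = 0.
Forward elimination and back-substitution give m_0 = 0, m_1 = 69/14, m_2 = -12/7, m_3 = 195/14, m_4 = 0.
On [1, 2], s'(x) = b_1 + 2c_1·(x - 1) + 3d_1·(x - 1)² with b_1 = Δ_1 - h_1(2m_1 + m_2)/6 = -33/14, c_1 = m_1/2 = 69/28, d_1 = (m_2 - m_1)/(6h_1) = -31/28. So s'(1) = -33/14.

-2.3571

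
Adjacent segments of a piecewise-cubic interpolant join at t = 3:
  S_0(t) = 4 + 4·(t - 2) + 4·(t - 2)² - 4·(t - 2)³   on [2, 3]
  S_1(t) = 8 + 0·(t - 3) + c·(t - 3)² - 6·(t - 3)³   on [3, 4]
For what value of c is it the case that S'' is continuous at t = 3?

-8

S_0''(t) = 8 - 24·(t - 2), so S_0''(3) = -16. On the right, S_1''(3) = 2c, so c = -8.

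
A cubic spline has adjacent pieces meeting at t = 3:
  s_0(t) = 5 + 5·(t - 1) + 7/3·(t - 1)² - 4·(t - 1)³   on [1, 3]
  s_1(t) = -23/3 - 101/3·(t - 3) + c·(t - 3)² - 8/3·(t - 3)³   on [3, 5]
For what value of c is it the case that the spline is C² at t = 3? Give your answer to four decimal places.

-21.6667

s_0''(t) = 14/3 - 24·(t - 1), so s_0''(3) = -130/3. On the right, s_1''(3) = 2c, so c = -65/3.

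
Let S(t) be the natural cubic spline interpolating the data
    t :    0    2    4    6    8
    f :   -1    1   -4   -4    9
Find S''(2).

Put σ_i = S'' at the i-th knot. Here h = (2, 2, 2, 2) and Δ = (1, -5/2, 0, 13/2), so the interior equations h_(i-1)·σ_(i-1) + 2(h_(i-1)+h_i)·σ_i + h_i·σ_(i+1) = 6(Δ_i − Δ_(i-1)) read
  2·σ_0 + 8·σ_1 + 2·σ_2 = 6(Δ_1 - Δ_0) = -21
  2·σ_1 + 8·σ_2 + 2·σ_3 = 6(Δ_2 - Δ_1) = 15
  2·σ_2 + 8·σ_3 + 2·σ_4 = 6(Δ_3 - Δ_2) = 39
Natural end conditions: σ_0 = σ_4 = 0.
Solving: σ_0 = 0, σ_1 = -3, σ_2 = 3/2, σ_3 = 9/2, σ_4 = 0.

-3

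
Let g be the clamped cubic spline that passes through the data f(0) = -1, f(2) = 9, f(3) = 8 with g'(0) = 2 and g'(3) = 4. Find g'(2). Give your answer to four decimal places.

Put M_i = g'' at the i-th knot. Here h = (2, 1) and Δ = (5, -1), so the interior equations h_(i-1)·M_(i-1) + 2(h_(i-1)+h_i)·M_i + h_i·M_(i+1) = 6(Δ_i − Δ_(i-1)) read
  2·M_0 + 6·M_1 + 1·M_2 = 6(Δ_1 - Δ_0) = -36
Clamped end conditions give two more equations: 2h_0·M_0 + h_0·M_1 = 6(Δ_0 - g'(0)) = 18 and h_1·M_1 + 2h_1·M_2 = 6(g'(3) - Δ_1) = 30.
Solving: M_0 = 67/6, M_1 = -40/3, M_2 = 65/3.
On [2, 3], g'(t) = b_1 + 2c_1·(t - 2) + 3d_1·(t - 2)² with b_1 = Δ_1 - h_1(2M_1 + M_2)/6 = -1/6, c_1 = M_1/2 = -20/3, d_1 = (M_2 - M_1)/(6h_1) = 35/6. So g'(2) = -1/6.

-0.1667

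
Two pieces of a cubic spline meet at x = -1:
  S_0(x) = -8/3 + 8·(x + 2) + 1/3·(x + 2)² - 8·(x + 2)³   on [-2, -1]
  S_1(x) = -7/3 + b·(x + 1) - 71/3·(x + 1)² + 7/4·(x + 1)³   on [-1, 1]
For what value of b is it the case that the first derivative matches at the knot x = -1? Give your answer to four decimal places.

-15.3333

S_0'(x) = 8 + 2/3·(x + 2) - 24·(x + 2)², so S_0'(-1) = -46/3. On the right, S_1'(-1) = b, so b = -46/3.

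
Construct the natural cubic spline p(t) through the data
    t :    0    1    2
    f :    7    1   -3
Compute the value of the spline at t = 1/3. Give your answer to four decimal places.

4.8519

Let M_i = p''(x_i). Step sizes h_i = 1, 1; slopes of the chords Δ_i = (y_(i+1) - y_i)/h_i = -6, -4.
  1·M_0 + 4·M_1 + 1·M_2 = 6(Δ_1 - Δ_0) = 12
Natural end conditions: M_0 = M_2 = 0.
Solving: M_0 = 0, M_1 = 3, M_2 = 0.
On [0, 1], p(t) = 7 - 13/2·t + 0·t² + 1/2·t³.
With t = 1/3: p(1/3) = 131/27.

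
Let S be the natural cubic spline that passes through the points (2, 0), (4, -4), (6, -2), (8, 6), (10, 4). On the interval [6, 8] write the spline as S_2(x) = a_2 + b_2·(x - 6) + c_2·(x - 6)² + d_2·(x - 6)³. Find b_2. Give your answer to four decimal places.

With σ_i denoting the second derivative at x_i, h_i = 2, 2, 2, 2, and Δ_i = (y_(i+1) − y_i)/h_i = -2, 1, 4, -1:
  2·σ_0 + 8·σ_1 + 2·σ_2 = 6(Δ_1 - Δ_0) = 18
  2·σ_1 + 8·σ_2 + 2·σ_3 = 6(Δ_2 - Δ_1) = 18
  2·σ_2 + 8·σ_3 + 2·σ_4 = 6(Δ_3 - Δ_2) = -30
Natural end conditions: σ_0 = σ_4 = 0.
Solving: σ_0 = 0, σ_1 = 3/2, σ_2 = 3, σ_3 = -9/2, σ_4 = 0.
On [6, 8], with S_2(x) = a_2 + b_2·(x - 6) + c_2·(x - 6)² + d_2·(x - 6)³: c_2 = σ_2/2 = 3/2, d_2 = (σ_3 - σ_2)/(6h_2) = -5/8, b_2 = Δ_2 - h_2(2σ_2 + σ_3)/6 = 7/2.

3.5000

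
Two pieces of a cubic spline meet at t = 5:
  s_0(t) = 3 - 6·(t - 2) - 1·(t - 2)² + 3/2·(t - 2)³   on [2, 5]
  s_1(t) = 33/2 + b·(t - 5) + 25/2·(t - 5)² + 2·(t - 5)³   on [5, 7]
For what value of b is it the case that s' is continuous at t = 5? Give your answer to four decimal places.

28.5000

s_0'(t) = -6 - 2·(t - 2) + 9/2·(t - 2)², so s_0'(5) = 57/2. On the right, s_1'(5) = b, so b = 57/2.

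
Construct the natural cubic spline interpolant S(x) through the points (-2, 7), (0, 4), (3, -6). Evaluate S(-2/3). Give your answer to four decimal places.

Let M_i = S''(x_i). Step sizes h_i = 2, 3; slopes of the chords Δ_i = (y_(i+1) - y_i)/h_i = -3/2, -10/3.
  2·M_0 + 10·M_1 + 3·M_2 = 6(Δ_1 - Δ_0) = -11
Natural end conditions: M_0 = M_2 = 0.
Forward elimination and back-substitution give M_0 = 0, M_1 = -11/10, M_2 = 0.
On [-2, 0], S(x) = 7 - 17/15·(x + 2) + 0·(x + 2)² - 11/120·(x + 2)³.
With (x + 2) = 4/3: S(-2/3) = 427/81.

5.2716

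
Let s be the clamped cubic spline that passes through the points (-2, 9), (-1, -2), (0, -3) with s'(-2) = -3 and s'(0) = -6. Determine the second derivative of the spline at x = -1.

33

Let M_i = s''(x_i). Step sizes h_i = 1, 1; slopes of the chords Δ_i = (y_(i+1) - y_i)/h_i = -11, -1.
  1·M_0 + 4·M_1 + 1·M_2 = 6(Δ_1 - Δ_0) = 60
Clamped end conditions give two more equations: 2h_0·M_0 + h_0·M_1 = 6(Δ_0 - s'(-2)) = -48 and h_1·M_1 + 2h_1·M_2 = 6(s'(0) - Δ_1) = -30.
Hence M_0 = -81/2, M_1 = 33, M_2 = -63/2.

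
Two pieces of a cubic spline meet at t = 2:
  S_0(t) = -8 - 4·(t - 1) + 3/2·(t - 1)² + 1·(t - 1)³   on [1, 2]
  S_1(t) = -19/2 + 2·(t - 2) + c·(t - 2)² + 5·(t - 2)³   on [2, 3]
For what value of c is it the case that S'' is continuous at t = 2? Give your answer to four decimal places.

S_0''(t) = 3 + 6·(t - 1), so S_0''(2) = 9. On the right, S_1''(2) = 2c, so c = 9/2.

4.5000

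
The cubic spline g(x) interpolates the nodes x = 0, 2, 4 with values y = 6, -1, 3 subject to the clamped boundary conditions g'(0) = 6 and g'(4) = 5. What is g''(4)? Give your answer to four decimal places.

0.1250

With M_i denoting the second derivative at x_i, h_i = 2, 2, and Δ_i = (y_(i+1) − y_i)/h_i = -7/2, 2:
  2·M_0 + 8·M_1 + 2·M_2 = 6(Δ_1 - Δ_0) = 33
Clamped end conditions give two more equations: 2h_0·M_0 + h_0·M_1 = 6(Δ_0 - g'(0)) = -57 and h_1·M_1 + 2h_1·M_2 = 6(g'(4) - Δ_1) = 18.
Solving: M_0 = -149/8, M_1 = 35/4, M_2 = 1/8.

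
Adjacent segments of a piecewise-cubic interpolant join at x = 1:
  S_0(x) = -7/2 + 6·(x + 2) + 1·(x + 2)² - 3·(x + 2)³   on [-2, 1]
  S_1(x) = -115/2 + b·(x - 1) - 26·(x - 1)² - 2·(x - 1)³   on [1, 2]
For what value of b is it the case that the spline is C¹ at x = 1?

-69

S_0'(x) = 6 + 2·(x + 2) - 9·(x + 2)², so S_0'(1) = -69. On the right, S_1'(1) = b, so b = -69.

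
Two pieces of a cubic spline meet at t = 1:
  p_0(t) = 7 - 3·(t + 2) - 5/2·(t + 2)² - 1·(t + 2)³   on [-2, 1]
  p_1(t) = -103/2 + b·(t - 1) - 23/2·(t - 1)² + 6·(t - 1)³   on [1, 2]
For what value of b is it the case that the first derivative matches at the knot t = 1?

-45

p_0'(t) = -3 - 5·(t + 2) - 3·(t + 2)², so p_0'(1) = -45. On the right, p_1'(1) = b, so b = -45.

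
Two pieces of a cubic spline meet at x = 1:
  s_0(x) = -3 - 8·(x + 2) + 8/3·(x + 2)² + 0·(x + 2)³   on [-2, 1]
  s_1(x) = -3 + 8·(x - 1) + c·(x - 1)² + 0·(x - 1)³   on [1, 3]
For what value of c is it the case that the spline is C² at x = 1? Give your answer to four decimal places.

2.6667

s_0''(x) = 16/3 + 0·(x + 2), so s_0''(1) = 16/3. On the right, s_1''(1) = 2c, so c = 8/3.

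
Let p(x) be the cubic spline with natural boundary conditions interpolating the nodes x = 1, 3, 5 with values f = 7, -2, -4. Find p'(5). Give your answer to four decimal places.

-0.1250

Let σ_i = p''(x_i). Step sizes h_i = 2, 2; slopes of the chords Δ_i = (y_(i+1) - y_i)/h_i = -9/2, -1.
  2·σ_0 + 8·σ_1 + 2·σ_2 = 6(Δ_1 - Δ_0) = 21
Natural end conditions: σ_0 = σ_2 = 0.
Solving the tridiagonal system: σ_0 = 0, σ_1 = 21/8, σ_2 = 0.
On [3, 5], p'(x) = b_1 + 2c_1·(x - 3) + 3d_1·(x - 3)² with b_1 = Δ_1 - h_1(2σ_1 + σ_2)/6 = -11/4, c_1 = σ_1/2 = 21/16, d_1 = (σ_2 - σ_1)/(6h_1) = -7/32. So p'(5) = -1/8.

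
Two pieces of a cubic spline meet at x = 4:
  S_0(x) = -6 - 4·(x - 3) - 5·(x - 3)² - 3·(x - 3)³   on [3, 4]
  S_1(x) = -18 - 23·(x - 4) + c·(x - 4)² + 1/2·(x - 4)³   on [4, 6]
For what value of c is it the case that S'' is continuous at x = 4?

-14

S_0''(x) = -10 - 18·(x - 3), so S_0''(4) = -28. On the right, S_1''(4) = 2c, so c = -14.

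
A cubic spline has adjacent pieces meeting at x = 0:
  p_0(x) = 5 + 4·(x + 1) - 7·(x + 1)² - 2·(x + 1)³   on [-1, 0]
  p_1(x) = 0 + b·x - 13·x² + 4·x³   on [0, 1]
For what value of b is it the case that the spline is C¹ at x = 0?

p_0'(x) = 4 - 14·(x + 1) - 6·(x + 1)², so p_0'(0) = -16. On the right, p_1'(0) = b, so b = -16.

-16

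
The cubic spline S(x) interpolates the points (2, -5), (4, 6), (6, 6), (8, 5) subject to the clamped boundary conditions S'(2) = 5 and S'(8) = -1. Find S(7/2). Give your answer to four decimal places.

Let M_i = S''(x_i). Step sizes h_i = 2, 2, 2; slopes of the chords Δ_i = (y_(i+1) - y_i)/h_i = 11/2, 0, -1/2.
  2·M_0 + 8·M_1 + 2·M_2 = 6(Δ_1 - Δ_0) = -33
  2·M_1 + 8·M_2 + 2·M_3 = 6(Δ_2 - Δ_1) = -3
Clamped end conditions give two more equations: 2h_0·M_0 + h_0·M_1 = 6(Δ_0 - S'(2)) = 3 and h_2·M_2 + 2h_2·M_3 = 6(S'(8) - Δ_2) = -3.
Solving: M_0 = 17/5, M_1 = -53/10, M_2 = 13/10, M_3 = -7/5.
On [2, 4], S(x) = -5 + 5·(x - 2) + 17/10·(x - 2)² - 29/40·(x - 2)³.
With (x - 2) = 3/2: S(7/2) = 1241/320.

3.8781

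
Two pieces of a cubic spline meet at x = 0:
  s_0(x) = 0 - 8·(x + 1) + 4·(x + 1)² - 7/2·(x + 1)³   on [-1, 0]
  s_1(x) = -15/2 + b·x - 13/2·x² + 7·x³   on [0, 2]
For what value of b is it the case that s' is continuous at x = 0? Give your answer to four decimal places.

-10.5000

s_0'(x) = -8 + 8·(x + 1) - 21/2·(x + 1)², so s_0'(0) = -21/2. On the right, s_1'(0) = b, so b = -21/2.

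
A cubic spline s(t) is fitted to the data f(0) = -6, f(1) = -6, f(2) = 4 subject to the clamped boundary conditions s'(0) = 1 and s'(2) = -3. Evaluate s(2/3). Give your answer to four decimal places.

-7.1111

Write σ_i for s''(x_i). With h_i = 1, 1 and divided differences Δ_i = 0, 10, the continuity of s' gives the tridiagonal system
  1·σ_0 + 4·σ_1 + 1·σ_2 = 6(Δ_1 - Δ_0) = 60
Clamped end conditions give two more equations: 2h_0·σ_0 + h_0·σ_1 = 6(Δ_0 - s'(0)) = -6 and h_1·σ_1 + 2h_1·σ_2 = 6(s'(2) - Δ_1) = -78.
Forward elimination and back-substitution give σ_0 = -20, σ_1 = 34, σ_2 = -56.
On [0, 1], s(t) = -6 + 1·t - 10·t² + 9·t³.
With t = 2/3: s(2/3) = -64/9.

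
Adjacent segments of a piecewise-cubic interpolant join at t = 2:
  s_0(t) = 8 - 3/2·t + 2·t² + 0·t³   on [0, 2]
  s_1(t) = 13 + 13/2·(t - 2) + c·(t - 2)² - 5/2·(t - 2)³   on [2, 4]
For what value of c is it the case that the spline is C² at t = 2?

2

s_0''(t) = 4 + 0·t, so s_0''(2) = 4. On the right, s_1''(2) = 2c, so c = 2.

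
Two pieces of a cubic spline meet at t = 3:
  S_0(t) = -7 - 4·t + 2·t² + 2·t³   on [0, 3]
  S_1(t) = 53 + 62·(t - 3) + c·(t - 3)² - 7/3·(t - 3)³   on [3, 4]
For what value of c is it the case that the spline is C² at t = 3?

S_0''(t) = 4 + 12·t, so S_0''(3) = 40. On the right, S_1''(3) = 2c, so c = 20.

20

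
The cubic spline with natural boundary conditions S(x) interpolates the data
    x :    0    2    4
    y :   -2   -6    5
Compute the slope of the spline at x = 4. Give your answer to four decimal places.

Let m_i = S''(x_i). Step sizes h_i = 2, 2; slopes of the chords Δ_i = (y_(i+1) - y_i)/h_i = -2, 11/2.
  2·m_0 + 8·m_1 + 2·m_2 = 6(Δ_1 - Δ_0) = 45
Natural end conditions: m_0 = m_2 = 0.
Hence m_0 = 0, m_1 = 45/8, m_2 = 0.
On [2, 4], S'(x) = b_1 + 2c_1·(x - 2) + 3d_1·(x - 2)² with b_1 = Δ_1 - h_1(2m_1 + m_2)/6 = 7/4, c_1 = m_1/2 = 45/16, d_1 = (m_2 - m_1)/(6h_1) = -15/32. So S'(4) = 59/8.

7.3750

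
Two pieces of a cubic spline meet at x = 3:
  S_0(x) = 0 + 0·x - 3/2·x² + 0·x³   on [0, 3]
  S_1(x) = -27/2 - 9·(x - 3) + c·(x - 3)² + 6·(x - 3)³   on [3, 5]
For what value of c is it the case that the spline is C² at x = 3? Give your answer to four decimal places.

-1.5000

S_0''(x) = -3 + 0·x, so S_0''(3) = -3. On the right, S_1''(3) = 2c, so c = -3/2.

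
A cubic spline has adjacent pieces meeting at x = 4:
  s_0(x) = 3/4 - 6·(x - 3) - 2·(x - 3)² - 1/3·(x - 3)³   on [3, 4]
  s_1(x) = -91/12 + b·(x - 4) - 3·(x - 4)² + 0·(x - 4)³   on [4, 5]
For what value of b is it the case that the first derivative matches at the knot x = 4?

s_0'(x) = -6 - 4·(x - 3) - 1·(x - 3)², so s_0'(4) = -11. On the right, s_1'(4) = b, so b = -11.

-11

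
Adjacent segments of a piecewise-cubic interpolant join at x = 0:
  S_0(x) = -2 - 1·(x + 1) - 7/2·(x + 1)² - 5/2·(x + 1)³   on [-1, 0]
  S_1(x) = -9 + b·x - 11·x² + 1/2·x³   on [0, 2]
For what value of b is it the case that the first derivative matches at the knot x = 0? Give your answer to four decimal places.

-15.5000

S_0'(x) = -1 - 7·(x + 1) - 15/2·(x + 1)², so S_0'(0) = -31/2. On the right, S_1'(0) = b, so b = -31/2.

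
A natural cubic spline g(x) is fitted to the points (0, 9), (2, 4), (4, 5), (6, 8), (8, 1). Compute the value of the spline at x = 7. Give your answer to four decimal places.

5.5179

Write M_i for g''(x_i). With h_i = 2, 2, 2, 2 and divided differences Δ_i = -5/2, 1/2, 3/2, -7/2, the continuity of g' gives the tridiagonal system
  2·M_0 + 8·M_1 + 2·M_2 = 6(Δ_1 - Δ_0) = 18
  2·M_1 + 8·M_2 + 2·M_3 = 6(Δ_2 - Δ_1) = 6
  2·M_2 + 8·M_3 + 2·M_4 = 6(Δ_3 - Δ_2) = -30
Natural end conditions: M_0 = M_4 = 0.
Solving: M_0 = 0, M_1 = 27/14, M_2 = 9/7, M_3 = -57/14, M_4 = 0.
On [6, 8], g(x) = 8 - 11/14·(x - 6) - 57/28·(x - 6)² + 19/56·(x - 6)³.
With (x - 6) = 1: g(7) = 309/56.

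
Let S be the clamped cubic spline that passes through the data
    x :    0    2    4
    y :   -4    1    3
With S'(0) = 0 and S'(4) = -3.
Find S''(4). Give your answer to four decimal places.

With M_i denoting the second derivative at x_i, h_i = 2, 2, and Δ_i = (y_(i+1) − y_i)/h_i = 5/2, 1:
  2·M_0 + 8·M_1 + 2·M_2 = 6(Δ_1 - Δ_0) = -9
Clamped end conditions give two more equations: 2h_0·M_0 + h_0·M_1 = 6(Δ_0 - S'(0)) = 15 and h_1·M_1 + 2h_1·M_2 = 6(S'(4) - Δ_1) = -24.
Solving: M_0 = 33/8, M_1 = -3/4, M_2 = -45/8.

-5.6250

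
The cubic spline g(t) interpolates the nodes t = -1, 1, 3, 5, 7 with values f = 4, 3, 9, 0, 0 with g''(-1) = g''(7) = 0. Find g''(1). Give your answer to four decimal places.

Put M_i = g'' at the i-th knot. Here h = (2, 2, 2, 2) and Δ = (-1/2, 3, -9/2, 0), so the interior equations h_(i-1)·M_(i-1) + 2(h_(i-1)+h_i)·M_i + h_i·M_(i+1) = 6(Δ_i − Δ_(i-1)) read
  2·M_0 + 8·M_1 + 2·M_2 = 6(Δ_1 - Δ_0) = 21
  2·M_1 + 8·M_2 + 2·M_3 = 6(Δ_2 - Δ_1) = -45
  2·M_2 + 8·M_3 + 2·M_4 = 6(Δ_3 - Δ_2) = 27
Natural end conditions: M_0 = M_4 = 0.
Hence M_0 = 0, M_1 = 261/56, M_2 = -57/7, M_3 = 303/56, M_4 = 0.

4.6607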